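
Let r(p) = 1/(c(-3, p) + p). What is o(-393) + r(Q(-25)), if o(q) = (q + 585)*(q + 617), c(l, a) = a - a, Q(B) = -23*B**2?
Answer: 618239999/14375 ≈ 43008.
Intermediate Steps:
c(l, a) = 0
r(p) = 1/p (r(p) = 1/(0 + p) = 1/p)
o(q) = (585 + q)*(617 + q)
o(-393) + r(Q(-25)) = (360945 + (-393)**2 + 1202*(-393)) + 1/(-23*(-25)**2) = (360945 + 154449 - 472386) + 1/(-23*625) = 43008 + 1/(-14375) = 43008 - 1/14375 = 618239999/14375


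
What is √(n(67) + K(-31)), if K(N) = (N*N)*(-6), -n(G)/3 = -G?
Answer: I*√5565 ≈ 74.599*I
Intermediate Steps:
n(G) = 3*G (n(G) = -(-3)*G = 3*G)
K(N) = -6*N² (K(N) = N²*(-6) = -6*N²)
√(n(67) + K(-31)) = √(3*67 - 6*(-31)²) = √(201 - 6*961) = √(201 - 5766) = √(-5565) = I*√5565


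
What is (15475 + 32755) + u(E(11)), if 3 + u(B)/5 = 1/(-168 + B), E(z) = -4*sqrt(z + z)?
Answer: 167980955/3484 + 5*sqrt(22)/6968 ≈ 48215.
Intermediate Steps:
E(z) = -4*sqrt(2)*sqrt(z)
u(B) = -15 + 5/(-168 + B)
(15475 + 32755) + u(E(11)) = (15475 + 32755) + 5*(505 - (-12)*sqrt(2)*sqrt(11))/(-168 - 4*sqrt(2)*sqrt(11)) = 48230 + 5*(505 - (-12)*sqrt(22))/(-168 - 4*sqrt(22)) = 48230 + 5*(505 + 12*sqrt(22))/(-168 - 4*sqrt(22))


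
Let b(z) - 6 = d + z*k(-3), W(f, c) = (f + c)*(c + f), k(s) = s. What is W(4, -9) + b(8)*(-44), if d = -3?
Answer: 949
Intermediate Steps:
W(f, c) = (c + f)² (W(f, c) = (c + f)*(c + f) = (c + f)²)
b(z) = 3 - 3*z (b(z) = 6 + (-3 + z*(-3)) = 6 + (-3 - 3*z) = 3 - 3*z)
W(4, -9) + b(8)*(-44) = (-9 + 4)² + (3 - 3*8)*(-44) = (-5)² + (3 - 24)*(-44) = 25 - 21*(-44) = 25 + 924 = 949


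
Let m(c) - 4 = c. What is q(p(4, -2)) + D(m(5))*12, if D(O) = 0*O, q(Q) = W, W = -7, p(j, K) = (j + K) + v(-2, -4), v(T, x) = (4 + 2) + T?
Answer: -7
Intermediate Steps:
v(T, x) = 6 + T
m(c) = 4 + c
p(j, K) = 4 + K + j (p(j, K) = (j + K) + (6 - 2) = (K + j) + 4 = 4 + K + j)
q(Q) = -7
D(O) = 0
q(p(4, -2)) + D(m(5))*12 = -7 + 0*12 = -7 + 0 = -7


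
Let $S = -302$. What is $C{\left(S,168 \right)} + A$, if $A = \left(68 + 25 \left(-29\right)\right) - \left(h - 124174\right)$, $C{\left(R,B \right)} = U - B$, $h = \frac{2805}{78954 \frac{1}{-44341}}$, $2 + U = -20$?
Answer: $\frac{3287178821}{26318} \approx 1.249 \cdot 10^{5}$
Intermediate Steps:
$U = -22$ ($U = -2 - 20 = -22$)
$h = - \frac{41458835}{26318}$ ($h = \frac{2805}{78954 \left(- \frac{1}{44341}\right)} = \frac{2805}{- \frac{78954}{44341}} = 2805 \left(- \frac{44341}{78954}\right) = - \frac{41458835}{26318} \approx -1575.3$)
$C{\left(R,B \right)} = -22 - B$
$A = \frac{3292179241}{26318}$ ($A = \left(68 + 25 \left(-29\right)\right) - \left(- \frac{41458835}{26318} - 124174\right) = \left(68 - 725\right) - - \frac{3309470167}{26318} = -657 + \frac{3309470167}{26318} = \frac{3292179241}{26318} \approx 1.2509 \cdot 10^{5}$)
$C{\left(S,168 \right)} + A = \left(-22 - 168\right) + \frac{3292179241}{26318} = -190 + \frac{3292179241}{26318} = \frac{3287178821}{26318}$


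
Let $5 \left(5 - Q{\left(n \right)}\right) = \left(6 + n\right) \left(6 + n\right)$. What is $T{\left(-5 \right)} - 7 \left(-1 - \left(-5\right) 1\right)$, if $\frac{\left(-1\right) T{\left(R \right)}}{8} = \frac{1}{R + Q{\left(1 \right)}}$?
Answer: $- \frac{1332}{49} \approx -27.184$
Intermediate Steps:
$Q{\left(n \right)} = 5 - \frac{\left(6 + n\right)^{2}}{5}$ ($Q{\left(n \right)} = 5 - \frac{\left(6 + n\right) \left(6 + n\right)}{5} = 5 - \frac{\left(6 + n\right)^{2}}{5}$)
$T{\left(R \right)} = - \frac{8}{- \frac{24}{5} + R}$ ($T{\left(R \right)} = - \frac{8}{R + \left(5 - \frac{\left(6 + 1\right)^{2}}{5}\right)} = - \frac{8}{R + \left(5 - \frac{7^{2}}{5}\right)} = - \frac{8}{R + \left(5 - \frac{49}{5}\right)} = - \frac{8}{R - \frac{24}{5}} = - \frac{8}{- \frac{24}{5} + R}$)
$T{\left(-5 \right)} - 7 \left(-1 - \left(-5\right) 1\right) = - \frac{40}{-24 + 5 \left(-5\right)} - 7 \left(-1 - \left(-5\right) 1\right) = - \frac{40}{-24 - 25} - 7 \left(-1 - -5\right) = - \frac{40}{-49} - 7 \left(-1 + 5\right) = \left(-40\right) \left(- \frac{1}{49}\right) - 28 = \frac{40}{49} - 28 = - \frac{1332}{49}$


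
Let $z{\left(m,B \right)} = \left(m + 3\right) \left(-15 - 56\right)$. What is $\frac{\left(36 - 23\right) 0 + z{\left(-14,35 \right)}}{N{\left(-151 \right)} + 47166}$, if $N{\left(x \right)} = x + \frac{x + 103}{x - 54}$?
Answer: $\frac{14555}{876193} \approx 0.016612$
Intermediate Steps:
$z{\left(m,B \right)} = -213 - 71 m$ ($z{\left(m,B \right)} = \left(3 + m\right) \left(-71\right) = -213 - 71 m$)
$N{\left(x \right)} = x + \frac{103 + x}{-54 + x}$
$\frac{\left(36 - 23\right) 0 + z{\left(-14,35 \right)}}{N{\left(-151 \right)} + 47166} = \frac{\left(36 - 23\right) 0 - -781}{\frac{103 + \left(-151\right)^{2} - -8003}{-54 - 151} + 47166} = \frac{13 \cdot 0 + \left(-213 + 994\right)}{\frac{103 + 22801 + 8003}{-205} + 47166} = \frac{0 + 781}{\left(- \frac{1}{205}\right) 30907 + 47166} = \frac{781}{- \frac{30907}{205} + 47166} = \frac{781}{\frac{9638123}{205}} = 781 \cdot \frac{205}{9638123} = \frac{14555}{876193}$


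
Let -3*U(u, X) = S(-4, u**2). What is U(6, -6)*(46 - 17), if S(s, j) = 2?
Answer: -58/3 ≈ -19.333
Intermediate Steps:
U(u, X) = -2/3 (U(u, X) = -1/3*2 = -2/3)
U(6, -6)*(46 - 17) = -2*(46 - 17)/3 = -2/3*29 = -58/3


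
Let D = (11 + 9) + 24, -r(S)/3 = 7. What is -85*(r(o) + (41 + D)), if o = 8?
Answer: -5440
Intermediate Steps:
r(S) = -21 (r(S) = -3*7 = -21)
D = 44 (D = 20 + 24 = 44)
-85*(r(o) + (41 + D)) = -85*(-21 + (41 + 44)) = -85*(-21 + 85) = -85*64 = -5440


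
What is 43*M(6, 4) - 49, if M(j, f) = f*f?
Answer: 639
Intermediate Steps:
M(j, f) = f²
43*M(6, 4) - 49 = 43*4² - 49 = 43*16 - 49 = 688 - 49 = 639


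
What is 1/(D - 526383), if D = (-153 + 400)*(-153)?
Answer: -1/564174 ≈ -1.7725e-6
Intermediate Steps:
D = -37791 (D = 247*(-153) = -37791)
1/(D - 526383) = 1/(-37791 - 526383) = 1/(-564174) = -1/564174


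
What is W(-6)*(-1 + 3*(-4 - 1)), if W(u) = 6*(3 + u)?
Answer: 288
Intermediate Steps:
W(u) = 18 + 6*u
W(-6)*(-1 + 3*(-4 - 1)) = (18 + 6*(-6))*(-1 + 3*(-4 - 1)) = (18 - 36)*(-1 + 3*(-5)) = -18*(-1 - 15) = -18*(-16) = 288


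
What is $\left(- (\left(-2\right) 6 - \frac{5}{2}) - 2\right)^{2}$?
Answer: $\frac{625}{4} \approx 156.25$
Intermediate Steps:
$\left(- (\left(-2\right) 6 - \frac{5}{2}) - 2\right)^{2} = \left(- (-12 - \frac{5}{2}) - 2\right)^{2} = \left(\left(-1\right) \left(- \frac{29}{2}\right) - 2\right)^{2} = \left(\frac{29}{2} - 2\right)^{2} = \left(\frac{25}{2}\right)^{2} = \frac{625}{4}$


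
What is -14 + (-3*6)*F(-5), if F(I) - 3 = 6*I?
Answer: 472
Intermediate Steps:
F(I) = 3 + 6*I
-14 + (-3*6)*F(-5) = -14 + (-3*6)*(3 + 6*(-5)) = -14 - 18*(3 - 30) = -14 - 18*(-27) = -14 + 486 = 472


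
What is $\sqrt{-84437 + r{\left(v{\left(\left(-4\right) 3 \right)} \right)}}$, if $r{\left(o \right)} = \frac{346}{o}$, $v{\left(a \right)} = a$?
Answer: $\frac{i \sqrt{3040770}}{6} \approx 290.63 i$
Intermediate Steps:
$\sqrt{-84437 + r{\left(v{\left(\left(-4\right) 3 \right)} \right)}} = \sqrt{-84437 + \frac{346}{\left(-4\right) 3}} = \sqrt{-84437 + \frac{346}{-12}} = \sqrt{-84437 + 346 \left(- \frac{1}{12}\right)} = \sqrt{-84437 - \frac{173}{6}} = \sqrt{- \frac{506795}{6}} = \frac{i \sqrt{3040770}}{6}$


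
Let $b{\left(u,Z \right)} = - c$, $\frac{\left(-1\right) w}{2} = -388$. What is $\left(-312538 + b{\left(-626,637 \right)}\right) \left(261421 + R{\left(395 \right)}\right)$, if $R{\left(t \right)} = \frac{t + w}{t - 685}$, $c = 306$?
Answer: $- \frac{11858495571818}{145} \approx -8.1783 \cdot 10^{10}$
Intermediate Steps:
$w = 776$ ($w = \left(-2\right) \left(-388\right) = 776$)
$R{\left(t \right)} = \frac{776 + t}{-685 + t}$ ($R{\left(t \right)} = \frac{t + 776}{t - 685} = \frac{776 + t}{-685 + t}$)
$b{\left(u,Z \right)} = -306$ ($b{\left(u,Z \right)} = \left(-1\right) 306 = -306$)
$\left(-312538 + b{\left(-626,637 \right)}\right) \left(261421 + R{\left(395 \right)}\right) = \left(-312538 - 306\right) \left(261421 + \frac{776 + 395}{-685 + 395}\right) = - 312844 \left(261421 + \frac{1}{-290} \cdot 1171\right) = - 312844 \left(261421 - \frac{1171}{290}\right) = \left(-312844\right) \frac{75810919}{290} = - \frac{11858495571818}{145}$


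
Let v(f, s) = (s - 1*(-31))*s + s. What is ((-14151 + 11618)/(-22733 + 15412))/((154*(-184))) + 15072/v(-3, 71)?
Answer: 3126635561803/1517066170928 ≈ 2.0610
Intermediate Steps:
v(f, s) = s + s*(31 + s) (v(f, s) = (s + 31)*s + s = (31 + s)*s + s = s*(31 + s) + s = s + s*(31 + s))
((-14151 + 11618)/(-22733 + 15412))/((154*(-184))) + 15072/v(-3, 71) = ((-14151 + 11618)/(-22733 + 15412))/((154*(-184))) + 15072/((71*(32 + 71))) = -2533/(-7321)/(-28336) + 15072/((71*103)) = -2533*(-1/7321)*(-1/28336) + 15072/7313 = (2533/7321)*(-1/28336) + 15072*(1/7313) = -2533/207447856 + 15072/7313 = 3126635561803/1517066170928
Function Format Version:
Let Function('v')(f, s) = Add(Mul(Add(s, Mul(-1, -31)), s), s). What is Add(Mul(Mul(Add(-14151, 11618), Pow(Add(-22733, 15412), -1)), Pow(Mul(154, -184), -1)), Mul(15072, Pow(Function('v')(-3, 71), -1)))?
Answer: Rational(3126635561803, 1517066170928) ≈ 2.0610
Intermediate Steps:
Function('v')(f, s) = Add(s, Mul(s, Add(31, s))) (Function('v')(f, s) = Add(Mul(Add(s, 31), s), s) = Add(Mul(Add(31, s), s), s) = Add(Mul(s, Add(31, s)), s) = Add(s, Mul(s, Add(31, s))))
Add(Mul(Mul(Add(-14151, 11618), Pow(Add(-22733, 15412), -1)), Pow(Mul(154, -184), -1)), Mul(15072, Pow(Function('v')(-3, 71), -1))) = Add(Mul(Mul(Add(-14151, 11618), Pow(Add(-22733, 15412), -1)), Pow(Mul(154, -184), -1)), Mul(15072, Pow(Mul(71, Add(32, 71)), -1))) = Add(Mul(Mul(-2533, Pow(-7321, -1)), Pow(-28336, -1)), Mul(15072, Pow(Mul(71, 103), -1))) = Add(Mul(Mul(-2533, Rational(-1, 7321)), Rational(-1, 28336)), Mul(15072, Pow(7313, -1))) = Add(Mul(Rational(2533, 7321), Rational(-1, 28336)), Mul(15072, Rational(1, 7313))) = Add(Rational(-2533, 207447856), Rational(15072, 7313)) = Rational(3126635561803, 1517066170928)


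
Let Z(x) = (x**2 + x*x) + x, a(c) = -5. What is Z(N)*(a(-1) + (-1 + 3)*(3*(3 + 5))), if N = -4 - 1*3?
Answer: 3913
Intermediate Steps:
N = -7 (N = -4 - 3 = -7)
Z(x) = x + 2*x**2 (Z(x) = (x**2 + x**2) + x = 2*x**2 + x = x + 2*x**2)
Z(N)*(a(-1) + (-1 + 3)*(3*(3 + 5))) = (-7*(1 + 2*(-7)))*(-5 + (-1 + 3)*(3*(3 + 5))) = (-7*(1 - 14))*(-5 + 2*(3*8)) = (-7*(-13))*(-5 + 2*24) = 91*(-5 + 48) = 91*43 = 3913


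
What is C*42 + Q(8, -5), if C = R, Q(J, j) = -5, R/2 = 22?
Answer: 1843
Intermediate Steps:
R = 44 (R = 2*22 = 44)
C = 44
C*42 + Q(8, -5) = 44*42 - 5 = 1848 - 5 = 1843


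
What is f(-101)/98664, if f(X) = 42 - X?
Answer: 143/98664 ≈ 0.0014494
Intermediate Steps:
f(-101)/98664 = (42 - 1*(-101))/98664 = (42 + 101)*(1/98664) = 143*(1/98664) = 143/98664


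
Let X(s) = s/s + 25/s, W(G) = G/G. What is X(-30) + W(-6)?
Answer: 7/6 ≈ 1.1667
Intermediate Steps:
W(G) = 1
X(s) = 1 + 25/s
X(-30) + W(-6) = (25 - 30)/(-30) + 1 = -1/30*(-5) + 1 = ⅙ + 1 = 7/6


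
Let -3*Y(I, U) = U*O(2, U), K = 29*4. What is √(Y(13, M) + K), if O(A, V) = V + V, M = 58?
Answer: 2*I*√4785/3 ≈ 46.116*I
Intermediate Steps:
O(A, V) = 2*V
K = 116
Y(I, U) = -2*U²/3 (Y(I, U) = -U*2*U/3 = -2*U²/3)
√(Y(13, M) + K) = √(-⅔*58² + 116) = √(-⅔*3364 + 116) = √(-6728/3 + 116) = √(-6380/3) = 2*I*√4785/3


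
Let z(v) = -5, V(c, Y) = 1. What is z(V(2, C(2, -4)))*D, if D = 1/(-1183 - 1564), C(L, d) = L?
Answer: 5/2747 ≈ 0.0018202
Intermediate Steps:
D = -1/2747 (D = 1/(-2747) = -1/2747 ≈ -0.00036403)
z(V(2, C(2, -4)))*D = -5*(-1/2747) = 5/2747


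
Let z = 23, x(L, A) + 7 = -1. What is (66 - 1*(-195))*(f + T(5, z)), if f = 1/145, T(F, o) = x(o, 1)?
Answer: -10431/5 ≈ -2086.2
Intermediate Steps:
x(L, A) = -8 (x(L, A) = -7 - 1 = -8)
T(F, o) = -8
f = 1/145 ≈ 0.0068966
(66 - 1*(-195))*(f + T(5, z)) = (66 - 1*(-195))*(1/145 - 8) = (66 + 195)*(-1159/145) = 261*(-1159/145) = -10431/5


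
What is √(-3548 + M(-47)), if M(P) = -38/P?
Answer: I*√7835746/47 ≈ 59.558*I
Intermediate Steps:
√(-3548 + M(-47)) = √(-3548 - 38/(-47)) = √(-3548 - 38*(-1/47)) = √(-3548 + 38/47) = √(-166718/47) = I*√7835746/47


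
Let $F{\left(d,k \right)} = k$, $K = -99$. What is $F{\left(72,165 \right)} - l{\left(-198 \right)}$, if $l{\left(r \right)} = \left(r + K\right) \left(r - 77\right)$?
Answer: $-81510$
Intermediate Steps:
$l{\left(r \right)} = \left(-99 + r\right) \left(-77 + r\right)$ ($l{\left(r \right)} = \left(r - 99\right) \left(r - 77\right) = \left(-99 + r\right) \left(-77 + r\right)$)
$F{\left(72,165 \right)} - l{\left(-198 \right)} = 165 - \left(7623 + \left(-198\right)^{2} - -34848\right) = 165 - \left(7623 + 39204 + 34848\right) = 165 - 81675 = -81510$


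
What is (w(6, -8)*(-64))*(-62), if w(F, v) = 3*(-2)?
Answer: -23808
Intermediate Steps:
w(F, v) = -6
(w(6, -8)*(-64))*(-62) = -6*(-64)*(-62) = 384*(-62) = -23808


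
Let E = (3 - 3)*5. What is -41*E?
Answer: 0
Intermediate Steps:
E = 0 (E = 0*5 = 0)
-41*E = -41*0 = 0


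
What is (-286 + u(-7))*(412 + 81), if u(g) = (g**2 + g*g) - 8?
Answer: -96628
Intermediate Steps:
u(g) = -8 + 2*g**2 (u(g) = (g**2 + g**2) - 8 = 2*g**2 - 8 = -8 + 2*g**2)
(-286 + u(-7))*(412 + 81) = (-286 + (-8 + 2*(-7)**2))*(412 + 81) = (-286 + (-8 + 2*49))*493 = (-286 + (-8 + 98))*493 = (-286 + 90)*493 = -196*493 = -96628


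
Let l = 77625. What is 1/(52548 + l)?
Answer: 1/130173 ≈ 7.6821e-6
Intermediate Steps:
1/(52548 + l) = 1/(52548 + 77625) = 1/130173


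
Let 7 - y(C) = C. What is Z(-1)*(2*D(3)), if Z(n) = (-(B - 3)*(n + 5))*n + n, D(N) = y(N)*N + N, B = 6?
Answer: 330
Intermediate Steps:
y(C) = 7 - C
D(N) = N + N*(7 - N) (D(N) = (7 - N)*N + N = N*(7 - N) + N = N + N*(7 - N))
Z(n) = n + n*(-15 - 3*n) (Z(n) = (-(6 - 3)*(n + 5))*n + n = (-3*(5 + n))*n + n = (-(15 + 3*n))*n + n = (-15 - 3*n)*n + n = n*(-15 - 3*n) + n = n + n*(-15 - 3*n))
Z(-1)*(2*D(3)) = (-1*(-1)*(14 + 3*(-1)))*(2*(3*(8 - 1*3))) = (-1*(-1)*(14 - 3))*(2*(3*(8 - 3))) = (-1*(-1)*11)*(2*(3*5)) = 11*(2*15) = 11*30 = 330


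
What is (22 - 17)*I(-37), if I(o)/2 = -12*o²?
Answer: -164280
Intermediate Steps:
I(o) = -24*o² (I(o) = 2*(-12*o²) = -24*o²)
(22 - 17)*I(-37) = (22 - 17)*(-24*(-37)²) = 5*(-24*1369) = 5*(-32856) = -164280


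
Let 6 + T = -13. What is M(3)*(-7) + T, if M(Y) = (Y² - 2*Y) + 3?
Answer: -61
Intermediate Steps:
T = -19 (T = -6 - 13 = -19)
M(Y) = 3 + Y² - 2*Y
M(3)*(-7) + T = (3 + 3² - 2*3)*(-7) - 19 = (3 + 9 - 6)*(-7) - 19 = 6*(-7) - 19 = -42 - 19 = -61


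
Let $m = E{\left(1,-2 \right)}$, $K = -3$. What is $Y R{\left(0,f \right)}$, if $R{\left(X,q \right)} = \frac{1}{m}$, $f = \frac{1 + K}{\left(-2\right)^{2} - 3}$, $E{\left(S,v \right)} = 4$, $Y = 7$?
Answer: $\frac{7}{4} \approx 1.75$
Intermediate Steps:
$m = 4$
$f = -2$ ($f = \frac{1 - 3}{\left(-2\right)^{2} - 3} = - \frac{2}{4 - 3} = - \frac{2}{1} = \left(-2\right) 1 = -2$)
$R{\left(X,q \right)} = \frac{1}{4}$
$Y R{\left(0,f \right)} = 7 \cdot \frac{1}{4} = \frac{7}{4}$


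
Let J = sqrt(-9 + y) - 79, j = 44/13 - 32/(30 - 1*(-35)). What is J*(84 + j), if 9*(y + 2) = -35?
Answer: -446192/65 + 5648*I*sqrt(134)/195 ≈ -6864.5 + 335.28*I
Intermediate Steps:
y = -53/9 (y = -2 + (1/9)*(-35) = -2 - 35/9 = -53/9 ≈ -5.8889)
j = 188/65 (j = 44*(1/13) - 32/(30 + 35) = 44/13 - 32/65 = 188/65 ≈ 2.8923)
J = -79 + I*sqrt(134)/3 (J = sqrt(-9 - 53/9) - 79 = sqrt(-134/9) - 79 = I*sqrt(134)/3 - 79 = -79 + I*sqrt(134)/3 ≈ -79.0 + 3.8586*I)
J*(84 + j) = (-79 + I*sqrt(134)/3)*(84 + 188/65) = (-79 + I*sqrt(134)/3)*(5648/65) = -446192/65 + 5648*I*sqrt(134)/195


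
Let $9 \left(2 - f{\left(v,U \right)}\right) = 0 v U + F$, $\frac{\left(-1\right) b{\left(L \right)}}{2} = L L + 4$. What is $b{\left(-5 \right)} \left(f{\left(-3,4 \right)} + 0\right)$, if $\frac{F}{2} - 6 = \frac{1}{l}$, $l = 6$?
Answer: $- \frac{986}{27} \approx -36.518$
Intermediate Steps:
$b{\left(L \right)} = -8 - 2 L^{2}$ ($b{\left(L \right)} = - 2 \left(L L + 4\right) = - 2 \left(L^{2} + 4\right) = - 2 \left(4 + L^{2}\right) = -8 - 2 L^{2}$)
$F = \frac{37}{3}$ ($F = 12 + \frac{2}{6} = 12 + 2 \cdot \frac{1}{6} = 12 + \frac{1}{3} = \frac{37}{3} \approx 12.333$)
$f{\left(v,U \right)} = \frac{17}{27}$ ($f{\left(v,U \right)} = 2 - \frac{0 v U + \frac{37}{3}}{9} = 2 - \frac{0 U + \frac{37}{3}}{9} = 2 - \frac{0 + \frac{37}{3}}{9} = 2 - \frac{37}{27} = \frac{17}{27}$)
$b{\left(-5 \right)} \left(f{\left(-3,4 \right)} + 0\right) = \left(-8 - 2 \left(-5\right)^{2}\right) \left(\frac{17}{27} + 0\right) = \left(-8 - 50\right) \frac{17}{27} = \left(-58\right) \frac{17}{27} = - \frac{986}{27}$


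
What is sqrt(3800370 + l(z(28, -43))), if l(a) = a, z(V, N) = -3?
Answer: 3*sqrt(422263) ≈ 1949.5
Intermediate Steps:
sqrt(3800370 + l(z(28, -43))) = sqrt(3800370 - 3) = sqrt(3800367) = 3*sqrt(422263)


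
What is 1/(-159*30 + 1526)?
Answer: -1/3244 ≈ -0.00030826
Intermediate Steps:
1/(-159*30 + 1526) = 1/(-4770 + 1526) = 1/(-3244) = -1/3244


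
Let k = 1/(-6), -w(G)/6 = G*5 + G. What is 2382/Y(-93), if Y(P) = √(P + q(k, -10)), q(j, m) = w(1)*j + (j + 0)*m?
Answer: -1191*I*√3/8 ≈ -257.86*I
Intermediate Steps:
w(G) = -36*G (w(G) = -6*(G*5 + G) = -6*(5*G + G) = -36*G)
k = -⅙ ≈ -0.16667
q(j, m) = -36*j + j*m (q(j, m) = (-36*1)*j + (j + 0)*m = -36*j + j*m)
Y(P) = √(23/3 + P) (Y(P) = √(P - (-36 - 10)/6) = √(P - ⅙*(-46)) = √(P + 23/3) = √(23/3 + P))
2382/Y(-93) = 2382/((√(69 + 9*(-93))/3)) = 2382/((√(69 - 837)/3)) = 2382/((√(-768)/3)) = 2382/(((16*I*√3)/3)) = 2382/((16*I*√3/3)) = 2382*(-I*√3/16) = -1191*I*√3/8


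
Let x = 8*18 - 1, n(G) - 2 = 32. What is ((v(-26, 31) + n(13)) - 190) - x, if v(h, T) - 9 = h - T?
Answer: -347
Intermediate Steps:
v(h, T) = 9 + h - T (v(h, T) = 9 + (h - T) = 9 + h - T)
n(G) = 34 (n(G) = 2 + 32 = 34)
x = 143 (x = 144 - 1 = 143)
((v(-26, 31) + n(13)) - 190) - x = (((9 - 26 - 1*31) + 34) - 190) - 1*143 = (((9 - 26 - 31) + 34) - 190) - 143 = ((-48 + 34) - 190) - 143 = (-14 - 190) - 143 = -204 - 143 = -347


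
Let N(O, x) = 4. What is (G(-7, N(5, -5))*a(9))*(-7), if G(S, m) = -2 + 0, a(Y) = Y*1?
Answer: 126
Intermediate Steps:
a(Y) = Y
G(S, m) = -2
(G(-7, N(5, -5))*a(9))*(-7) = -2*9*(-7) = -18*(-7) = 126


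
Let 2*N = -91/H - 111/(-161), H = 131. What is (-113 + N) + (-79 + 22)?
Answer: -3585525/21091 ≈ -170.00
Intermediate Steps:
N = -55/21091 (N = (-91/131 - 111/(-161))/2 = (-91*1/131 - 111*(-1/161))/2 = (-91/131 + 111/161)/2 = (½)*(-110/21091) = -55/21091 ≈ -0.0026077)
(-113 + N) + (-79 + 22) = (-113 - 55/21091) + (-79 + 22) = -2383338/21091 - 57 = -3585525/21091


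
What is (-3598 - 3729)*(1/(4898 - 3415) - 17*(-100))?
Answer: -18472107027/1483 ≈ -1.2456e+7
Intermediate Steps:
(-3598 - 3729)*(1/(4898 - 3415) - 17*(-100)) = -7327*(1/1483 + 1700) = -7327*2521101/1483 = -18472107027/1483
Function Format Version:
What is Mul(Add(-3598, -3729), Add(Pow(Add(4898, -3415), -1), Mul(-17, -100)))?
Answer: Rational(-18472107027, 1483) ≈ -1.2456e+7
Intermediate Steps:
Mul(Add(-3598, -3729), Add(Pow(Add(4898, -3415), -1), Mul(-17, -100))) = Mul(-7327, Add(Pow(1483, -1), 1700)) = Mul(-7327, Add(Rational(1, 1483), 1700)) = Mul(-7327, Rational(2521101, 1483)) = Rational(-18472107027, 1483)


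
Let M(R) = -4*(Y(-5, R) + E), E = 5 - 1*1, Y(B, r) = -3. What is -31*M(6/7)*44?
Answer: 5456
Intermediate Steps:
E = 4 (E = 5 - 1 = 4)
M(R) = -4 (M(R) = -4*(-3 + 4) = -4*1 = -4)
-31*M(6/7)*44 = -31*(-4)*44 = 124*44 = 5456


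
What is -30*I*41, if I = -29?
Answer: 35670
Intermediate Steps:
-30*I*41 = -30*(-29)*41 = 870*41 = 35670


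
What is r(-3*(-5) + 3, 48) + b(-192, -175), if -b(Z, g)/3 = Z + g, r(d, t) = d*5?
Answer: 1191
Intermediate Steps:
r(d, t) = 5*d
b(Z, g) = -3*Z - 3*g (b(Z, g) = -3*(Z + g) = -3*Z - 3*g)
r(-3*(-5) + 3, 48) + b(-192, -175) = 5*(-3*(-5) + 3) + (-3*(-192) - 3*(-175)) = 5*(15 + 3) + (576 + 525) = 5*18 + 1101 = 90 + 1101 = 1191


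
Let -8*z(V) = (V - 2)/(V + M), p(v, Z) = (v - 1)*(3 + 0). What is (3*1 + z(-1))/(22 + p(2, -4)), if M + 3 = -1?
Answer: 117/1000 ≈ 0.11700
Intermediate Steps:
M = -4 (M = -3 - 1 = -4)
p(v, Z) = -3 + 3*v (p(v, Z) = (-1 + v)*3 = -3 + 3*v)
z(V) = -(-2 + V)/(8*(-4 + V)) (z(V) = -(V - 2)/(8*(V - 4)) = -(-2 + V)/(8*(-4 + V)))
(3*1 + z(-1))/(22 + p(2, -4)) = (3*1 + (2 - 1*(-1))/(8*(-4 - 1)))/(22 + (-3 + 3*2)) = (3 + (1/8)*(2 + 1)/(-5))/(22 + (-3 + 6)) = (3 + (1/8)*(-1/5)*3)/(22 + 3) = (3 - 3/40)/25 = (117/40)*(1/25) = 117/1000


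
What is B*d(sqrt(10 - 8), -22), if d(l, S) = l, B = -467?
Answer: -467*sqrt(2) ≈ -660.44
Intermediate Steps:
B*d(sqrt(10 - 8), -22) = -467*sqrt(10 - 8) = -467*sqrt(2)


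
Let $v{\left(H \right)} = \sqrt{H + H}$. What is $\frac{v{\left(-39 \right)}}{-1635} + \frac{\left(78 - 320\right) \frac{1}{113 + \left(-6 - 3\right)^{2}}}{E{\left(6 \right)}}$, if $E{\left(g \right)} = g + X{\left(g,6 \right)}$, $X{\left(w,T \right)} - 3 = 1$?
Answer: $- \frac{121}{970} - \frac{i \sqrt{78}}{1635} \approx -0.12474 - 0.0054017 i$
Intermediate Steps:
$v{\left(H \right)} = \sqrt{2} \sqrt{H}$ ($v{\left(H \right)} = \sqrt{2 H} = \sqrt{2} \sqrt{H}$)
$X{\left(w,T \right)} = 4$ ($X{\left(w,T \right)} = 3 + 1 = 4$)
$E{\left(g \right)} = 4 + g$ ($E{\left(g \right)} = g + 4 = 4 + g$)
$\frac{v{\left(-39 \right)}}{-1635} + \frac{\left(78 - 320\right) \frac{1}{113 + \left(-6 - 3\right)^{2}}}{E{\left(6 \right)}} = \frac{\sqrt{2} \sqrt{-39}}{-1635} + \frac{\left(78 - 320\right) \frac{1}{113 + \left(-6 - 3\right)^{2}}}{4 + 6} = \sqrt{2} i \sqrt{39} \left(- \frac{1}{1635}\right) + \frac{\left(-242\right) \frac{1}{113 + \left(-9\right)^{2}}}{10} = i \sqrt{78} \left(- \frac{1}{1635}\right) + - \frac{242}{113 + 81} \cdot \frac{1}{10} = - \frac{i \sqrt{78}}{1635} + - \frac{242}{194} \cdot \frac{1}{10} = - \frac{i \sqrt{78}}{1635} + \left(-242\right) \frac{1}{194} \cdot \frac{1}{10} = - \frac{i \sqrt{78}}{1635} - \frac{121}{970} = - \frac{121}{970} - \frac{i \sqrt{78}}{1635}$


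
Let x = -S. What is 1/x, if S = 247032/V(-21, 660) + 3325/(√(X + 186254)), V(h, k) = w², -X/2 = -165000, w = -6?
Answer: -3542534948/24308863757551 + 3325*√516254/24308863757551 ≈ -0.00014563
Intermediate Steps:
X = 330000 (X = -2*(-165000) = 330000)
V(h, k) = 36 (V(h, k) = (-6)² = 36)
S = 6862 + 3325*√516254/516254 (S = 247032/36 + 3325/(√(330000 + 186254)) = 247032*(1/36) + 3325/(√516254) = 6862 + 3325*(√516254/516254) = 6862 + 3325*√516254/516254 ≈ 6866.6)
x = -6862 - 3325*√516254/516254 (x = -(6862 + 3325*√516254/516254) = -6862 - 3325*√516254/516254 ≈ -6866.6)
1/x = 1/(-6862 - 3325*√516254/516254)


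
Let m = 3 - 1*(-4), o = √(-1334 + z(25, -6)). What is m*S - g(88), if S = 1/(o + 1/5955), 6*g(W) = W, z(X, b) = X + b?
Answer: -2051832641489/139897688628 - 248234175*I*√1315/46632562876 ≈ -14.667 - 0.19303*I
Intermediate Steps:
o = I*√1315 (o = √(-1334 + (25 - 6)) = √(-1334 + 19) = √(-1315) = I*√1315 ≈ 36.263*I)
g(W) = W/6
S = 1/(1/5955 + I*√1315) (S = 1/(I*√1315 + 1/5955) = 1/(1/5955 + I*√1315) ≈ 1.0e-7 - 0.027576*I)
m = 7 (m = 3 + 4 = 7)
m*S - g(88) = 7*(5955/46632562876 - 35462025*I*√1315/46632562876) - 88/6 = (41685/46632562876 - 248234175*I*√1315/46632562876) - 1*44/3 = (41685/46632562876 - 248234175*I*√1315/46632562876) - 44/3 = -2051832641489/139897688628 - 248234175*I*√1315/46632562876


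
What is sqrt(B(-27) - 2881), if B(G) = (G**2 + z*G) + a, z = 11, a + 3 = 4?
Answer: 12*I*sqrt(17) ≈ 49.477*I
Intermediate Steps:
a = 1 (a = -3 + 4 = 1)
B(G) = 1 + G**2 + 11*G (B(G) = (G**2 + 11*G) + 1 = 1 + G**2 + 11*G)
sqrt(B(-27) - 2881) = sqrt((1 + (-27)**2 + 11*(-27)) - 2881) = sqrt((1 + 729 - 297) - 2881) = sqrt(433 - 2881) = sqrt(-2448) = 12*I*sqrt(17)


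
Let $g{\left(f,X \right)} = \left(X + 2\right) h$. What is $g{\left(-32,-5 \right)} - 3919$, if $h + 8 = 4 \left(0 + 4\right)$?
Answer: $-3943$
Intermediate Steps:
$h = 8$ ($h = -8 + 4 \left(0 + 4\right) = -8 + 4 \cdot 4 = -8 + 16 = 8$)
$g{\left(f,X \right)} = 16 + 8 X$ ($g{\left(f,X \right)} = \left(X + 2\right) 8 = \left(2 + X\right) 8 = 16 + 8 X$)
$g{\left(-32,-5 \right)} - 3919 = \left(16 + 8 \left(-5\right)\right) - 3919 = \left(16 - 40\right) - 3919 = -24 - 3919 = -3943$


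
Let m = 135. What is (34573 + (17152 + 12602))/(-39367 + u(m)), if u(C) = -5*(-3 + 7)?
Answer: -64327/39387 ≈ -1.6332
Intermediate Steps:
u(C) = -20 (u(C) = -5*4 = -20)
(34573 + (17152 + 12602))/(-39367 + u(m)) = (34573 + (17152 + 12602))/(-39367 - 20) = (34573 + 29754)/(-39387) = 64327*(-1/39387) = -64327/39387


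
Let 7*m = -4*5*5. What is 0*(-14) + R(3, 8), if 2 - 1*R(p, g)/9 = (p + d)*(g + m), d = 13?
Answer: 6462/7 ≈ 923.14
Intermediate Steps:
m = -100/7 (m = (-4*5*5)/7 = (-20*5)/7 = (1/7)*(-100) = -100/7 ≈ -14.286)
R(p, g) = 18 - 9*(13 + p)*(-100/7 + g) (R(p, g) = 18 - 9*(p + 13)*(g - 100/7) = 18 - 9*(13 + p)*(-100/7 + g))
0*(-14) + R(3, 8) = 0*(-14) + (11826/7 - 117*8 + (900/7)*3 - 9*8*3) = 0 + (11826/7 - 936 + 2700/7 - 216) = 0 + 6462/7 = 6462/7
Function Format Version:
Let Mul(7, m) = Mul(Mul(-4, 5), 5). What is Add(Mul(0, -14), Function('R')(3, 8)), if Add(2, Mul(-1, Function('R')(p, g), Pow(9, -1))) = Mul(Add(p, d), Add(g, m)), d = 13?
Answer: Rational(6462, 7) ≈ 923.14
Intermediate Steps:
m = Rational(-100, 7) (m = Mul(Rational(1, 7), Mul(Mul(-4, 5), 5)) = Mul(Rational(1, 7), Mul(-20, 5)) = Mul(Rational(1, 7), -100) = Rational(-100, 7) ≈ -14.286)
Function('R')(p, g) = Add(18, Mul(-9, Add(13, p), Add(Rational(-100, 7), g))) (Function('R')(p, g) = Add(18, Mul(-9, Mul(Add(p, 13), Add(g, Rational(-100, 7))))) = Add(18, Mul(-9, Mul(Add(13, p), Add(Rational(-100, 7), g)))) = Add(18, Mul(-9, Add(13, p), Add(Rational(-100, 7), g))))
Add(Mul(0, -14), Function('R')(3, 8)) = Add(Mul(0, -14), Add(Rational(11826, 7), Mul(-117, 8), Mul(Rational(900, 7), 3), Mul(-9, 8, 3))) = Add(0, Add(Rational(11826, 7), -936, Rational(2700, 7), -216)) = Add(0, Rational(6462, 7)) = Rational(6462, 7)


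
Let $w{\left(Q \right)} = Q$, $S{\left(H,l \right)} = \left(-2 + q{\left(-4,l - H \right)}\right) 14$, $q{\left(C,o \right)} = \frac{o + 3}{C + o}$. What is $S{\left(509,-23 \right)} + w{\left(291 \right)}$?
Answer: $\frac{74187}{268} \approx 276.82$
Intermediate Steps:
$q{\left(C,o \right)} = \frac{3 + o}{C + o}$
$S{\left(H,l \right)} = -28 + \frac{14 \left(3 + l - H\right)}{-4 + l - H}$ ($S{\left(H,l \right)} = \left(-2 + \frac{3 - \left(H - l\right)}{-4 - \left(H - l\right)}\right) 14 = \left(-2 + \frac{3 + l - H}{-4 + l - H}\right) 14 = -28 + \frac{14 \left(3 + l - H\right)}{-4 + l - H}$)
$S{\left(509,-23 \right)} + w{\left(291 \right)} = \frac{14 \left(-11 - 23 - 509\right)}{4 + 509 - -23} + 291 = \frac{14 \left(-11 - 23 - 509\right)}{4 + 509 + 23} + 291 = 14 \cdot \frac{1}{536} \left(-543\right) + 291 = - \frac{3801}{268} + 291 = \frac{74187}{268}$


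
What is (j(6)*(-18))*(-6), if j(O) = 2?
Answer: 216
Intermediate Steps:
(j(6)*(-18))*(-6) = (2*(-18))*(-6) = -36*(-6) = 216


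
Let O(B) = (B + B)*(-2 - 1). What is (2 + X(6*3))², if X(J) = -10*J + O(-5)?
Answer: 21904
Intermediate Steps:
O(B) = -6*B (O(B) = (2*B)*(-3) = -6*B)
X(J) = 30 - 10*J (X(J) = -10*J - 6*(-5) = -10*J + 30 = 30 - 10*J)
(2 + X(6*3))² = (2 + (30 - 60*3))² = (2 + (30 - 10*18))² = (2 + (30 - 180))² = (2 - 150)² = (-148)² = 21904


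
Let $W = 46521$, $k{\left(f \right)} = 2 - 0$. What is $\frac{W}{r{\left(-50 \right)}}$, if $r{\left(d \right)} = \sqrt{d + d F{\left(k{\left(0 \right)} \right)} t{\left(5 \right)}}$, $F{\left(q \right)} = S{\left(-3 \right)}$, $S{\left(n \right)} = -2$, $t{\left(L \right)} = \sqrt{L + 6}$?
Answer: $\frac{46521 \sqrt{2}}{10 \sqrt{-1 + 2 \sqrt{11}}} \approx 2771.9$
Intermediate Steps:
$t{\left(L \right)} = \sqrt{6 + L}$
$k{\left(f \right)} = 2$ ($k{\left(f \right)} = 2 + 0 = 2$)
$F{\left(q \right)} = -2$
$r{\left(d \right)} = \sqrt{d - 2 d \sqrt{11}}$ ($r{\left(d \right)} = \sqrt{d + d \left(-2\right) \sqrt{6 + 5}} = \sqrt{d + - 2 d \sqrt{11}} = \sqrt{d - 2 d \sqrt{11}}$)
$\frac{W}{r{\left(-50 \right)}} = \frac{46521}{\sqrt{- 50 \left(1 - 2 \sqrt{11}\right)}} = \frac{46521}{\sqrt{-50 + 100 \sqrt{11}}}$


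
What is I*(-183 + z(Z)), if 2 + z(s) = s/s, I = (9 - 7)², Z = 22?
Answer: -736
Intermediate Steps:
I = 4 (I = 2² = 4)
z(s) = -1 (z(s) = -2 + s/s = -2 + 1 = -1)
I*(-183 + z(Z)) = 4*(-183 - 1) = 4*(-184) = -736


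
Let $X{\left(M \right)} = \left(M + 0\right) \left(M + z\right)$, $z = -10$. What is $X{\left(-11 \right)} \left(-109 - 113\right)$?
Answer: $-51282$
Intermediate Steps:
$X{\left(M \right)} = M \left(-10 + M\right)$ ($X{\left(M \right)} = \left(M + 0\right) \left(M - 10\right) = M \left(-10 + M\right)$)
$X{\left(-11 \right)} \left(-109 - 113\right) = - 11 \left(-10 - 11\right) \left(-109 - 113\right) = \left(-11\right) \left(-21\right) \left(-222\right) = 231 \left(-222\right) = -51282$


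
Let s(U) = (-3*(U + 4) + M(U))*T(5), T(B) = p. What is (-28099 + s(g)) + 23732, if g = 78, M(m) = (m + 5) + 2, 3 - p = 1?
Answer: -4689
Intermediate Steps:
p = 2 (p = 3 - 1*1 = 3 - 1 = 2)
T(B) = 2
M(m) = 7 + m (M(m) = (5 + m) + 2 = 7 + m)
s(U) = -10 - 4*U (s(U) = (-3*(U + 4) + (7 + U))*2 = (-3*(4 + U) + (7 + U))*2 = ((-12 - 3*U) + (7 + U))*2 = (-5 - 2*U)*2 = -10 - 4*U)
(-28099 + s(g)) + 23732 = (-28099 + (-10 - 4*78)) + 23732 = (-28099 + (-10 - 312)) + 23732 = (-28099 - 322) + 23732 = -28421 + 23732 = -4689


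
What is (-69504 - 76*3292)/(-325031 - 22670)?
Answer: 319696/347701 ≈ 0.91946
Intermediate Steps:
(-69504 - 76*3292)/(-325031 - 22670) = (-69504 - 250192)/(-347701) = -319696*(-1/347701) = 319696/347701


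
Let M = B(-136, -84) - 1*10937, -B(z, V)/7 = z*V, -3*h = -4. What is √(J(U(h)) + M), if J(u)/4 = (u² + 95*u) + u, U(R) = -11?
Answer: I*√94645 ≈ 307.64*I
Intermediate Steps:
h = 4/3 (h = -⅓*(-4) = 4/3 ≈ 1.3333)
B(z, V) = -7*V*z (B(z, V) = -7*z*V = -7*V*z)
M = -90905 (M = -7*(-84)*(-136) - 1*10937 = -79968 - 10937 = -90905)
J(u) = 4*u² + 384*u (J(u) = 4*((u² + 95*u) + u) = 4*(u² + 96*u) = 4*u² + 384*u)
√(J(U(h)) + M) = √(4*(-11)*(96 - 11) - 90905) = √(4*(-11)*85 - 90905) = √(-3740 - 90905) = √(-94645) = I*√94645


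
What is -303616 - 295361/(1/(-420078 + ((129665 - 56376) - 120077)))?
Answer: 137893705010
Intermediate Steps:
-303616 - 295361/(1/(-420078 + ((129665 - 56376) - 120077))) = -303616 - 295361/(1/(-420078 + (73289 - 120077))) = -303616 - 295361/(1/(-420078 - 46788)) = -303616 - 295361/(1/(-466866)) = -303616 - 295361/(-1/466866) = -303616 - 295361*(-466866) = -303616 - 1*(-137894008626) = -303616 + 137894008626 = 137893705010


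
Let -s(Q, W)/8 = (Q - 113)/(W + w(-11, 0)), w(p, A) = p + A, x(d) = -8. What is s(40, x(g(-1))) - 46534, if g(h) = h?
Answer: -884730/19 ≈ -46565.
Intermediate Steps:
w(p, A) = A + p
s(Q, W) = -8*(-113 + Q)/(-11 + W) (s(Q, W) = -8*(Q - 113)/(W + (0 - 11)) = -8*(-113 + Q)/(W - 11) = -8*(-113 + Q)/(-11 + W))
s(40, x(g(-1))) - 46534 = 8*(113 - 1*40)/(-11 - 8) - 46534 = 8*(113 - 40)/(-19) - 46534 = 8*(-1/19)*73 - 46534 = -584/19 - 46534 = -884730/19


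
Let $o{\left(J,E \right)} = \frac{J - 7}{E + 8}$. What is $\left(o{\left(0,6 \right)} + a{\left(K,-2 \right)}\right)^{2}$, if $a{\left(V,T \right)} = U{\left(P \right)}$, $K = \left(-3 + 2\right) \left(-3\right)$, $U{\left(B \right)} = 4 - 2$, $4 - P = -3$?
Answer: $\frac{9}{4} \approx 2.25$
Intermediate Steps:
$P = 7$ ($P = 4 - -3 = 4 + 3 = 7$)
$o{\left(J,E \right)} = \frac{-7 + J}{8 + E}$
$U{\left(B \right)} = 2$
$K = 3$ ($K = \left(-1\right) \left(-3\right) = 3$)
$a{\left(V,T \right)} = 2$
$\left(o{\left(0,6 \right)} + a{\left(K,-2 \right)}\right)^{2} = \left(\frac{-7 + 0}{8 + 6} + 2\right)^{2} = \left(\frac{1}{14} \left(-7\right) + 2\right)^{2} = \left(- \frac{1}{2} + 2\right)^{2} = \left(\frac{3}{2}\right)^{2} = \frac{9}{4}$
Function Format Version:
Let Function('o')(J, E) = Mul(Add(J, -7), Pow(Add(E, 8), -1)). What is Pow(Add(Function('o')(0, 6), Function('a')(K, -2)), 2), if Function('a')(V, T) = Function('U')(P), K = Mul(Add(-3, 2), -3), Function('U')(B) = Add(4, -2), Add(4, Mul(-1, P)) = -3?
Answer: Rational(9, 4) ≈ 2.2500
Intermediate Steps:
P = 7 (P = Add(4, Mul(-1, -3)) = Add(4, 3) = 7)
Function('o')(J, E) = Mul(Pow(Add(8, E), -1), Add(-7, J)) (Function('o')(J, E) = Mul(Add(-7, J), Pow(Add(8, E), -1)) = Mul(Pow(Add(8, E), -1), Add(-7, J)))
Function('U')(B) = 2
K = 3 (K = Mul(-1, -3) = 3)
Function('a')(V, T) = 2
Pow(Add(Function('o')(0, 6), Function('a')(K, -2)), 2) = Pow(Add(Mul(Pow(Add(8, 6), -1), Add(-7, 0)), 2), 2) = Pow(Add(Mul(Pow(14, -1), -7), 2), 2) = Pow(Add(Mul(Rational(1, 14), -7), 2), 2) = Pow(Add(Rational(-1, 2), 2), 2) = Pow(Rational(3, 2), 2) = Rational(9, 4)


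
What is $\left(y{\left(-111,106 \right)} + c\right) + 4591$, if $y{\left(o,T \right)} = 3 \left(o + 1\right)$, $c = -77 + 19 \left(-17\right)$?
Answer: $3861$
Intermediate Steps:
$c = -400$ ($c = -77 - 323 = -400$)
$y{\left(o,T \right)} = 3 + 3 o$ ($y{\left(o,T \right)} = 3 \left(1 + o\right) = 3 + 3 o$)
$\left(y{\left(-111,106 \right)} + c\right) + 4591 = \left(\left(3 + 3 \left(-111\right)\right) - 400\right) + 4591 = \left(\left(3 - 333\right) - 400\right) + 4591 = \left(-330 - 400\right) + 4591 = -730 + 4591 = 3861$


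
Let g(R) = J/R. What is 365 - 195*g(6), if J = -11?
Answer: 1445/2 ≈ 722.50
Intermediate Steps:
g(R) = -11/R
365 - 195*g(6) = 365 - (-2145)/6 = 365 - 195*(-11/6) = 365 + 715/2 = 1445/2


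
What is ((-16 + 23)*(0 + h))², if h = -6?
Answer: 1764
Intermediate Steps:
((-16 + 23)*(0 + h))² = ((-16 + 23)*(0 - 6))² = (7*(-6))² = (-42)² = 1764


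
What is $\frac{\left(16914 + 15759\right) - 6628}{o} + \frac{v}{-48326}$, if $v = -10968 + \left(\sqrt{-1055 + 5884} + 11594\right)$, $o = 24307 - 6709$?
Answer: $\frac{623817161}{425220474} - \frac{\sqrt{4829}}{48326} \approx 1.4656$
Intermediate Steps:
$o = 17598$ ($o = 24307 - 6709 = 17598$)
$v = 626 + \sqrt{4829}$ ($v = -10968 + \left(\sqrt{4829} + 11594\right) = -10968 + \left(11594 + \sqrt{4829}\right) = 626 + \sqrt{4829} \approx 695.49$)
$\frac{\left(16914 + 15759\right) - 6628}{o} + \frac{v}{-48326} = \frac{\left(16914 + 15759\right) - 6628}{17598} + \frac{626 + \sqrt{4829}}{-48326} = \left(32673 - 6628\right) \frac{1}{17598} + \left(626 + \sqrt{4829}\right) \left(- \frac{1}{48326}\right) = 26045 \cdot \frac{1}{17598} - \left(\frac{313}{24163} + \frac{\sqrt{4829}}{48326}\right) = \frac{26045}{17598} - \left(\frac{313}{24163} + \frac{\sqrt{4829}}{48326}\right) = \frac{623817161}{425220474} - \frac{\sqrt{4829}}{48326}$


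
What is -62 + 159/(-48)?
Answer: -1045/16 ≈ -65.313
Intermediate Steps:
-62 + 159/(-48) = -62 + 159*(-1/48) = -62 - 53/16 = -1045/16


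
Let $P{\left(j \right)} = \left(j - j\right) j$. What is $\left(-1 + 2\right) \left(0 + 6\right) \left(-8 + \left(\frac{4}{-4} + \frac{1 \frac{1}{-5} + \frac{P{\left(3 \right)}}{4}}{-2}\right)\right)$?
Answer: $- \frac{267}{5} \approx -53.4$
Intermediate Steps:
$P{\left(j \right)} = 0$ ($P{\left(j \right)} = 0 j = 0$)
$\left(-1 + 2\right) \left(0 + 6\right) \left(-8 + \left(\frac{4}{-4} + \frac{1 \frac{1}{-5} + \frac{P{\left(3 \right)}}{4}}{-2}\right)\right) = \left(-1 + 2\right) \left(0 + 6\right) \left(-8 + \left(\frac{4}{-4} + \frac{1 \frac{1}{-5} + \frac{0}{4}}{-2}\right)\right) = 1 \cdot 6 \left(-8 + \left(4 \left(- \frac{1}{4}\right) + \left(1 \left(- \frac{1}{5}\right) + 0 \cdot \frac{1}{4}\right) \left(- \frac{1}{2}\right)\right)\right) = 6 \left(-8 - \left(1 - \left(- \frac{1}{5} + 0\right) \left(- \frac{1}{2}\right)\right)\right) = 6 \left(-8 - \frac{9}{10}\right) = 6 \left(- \frac{89}{10}\right) = - \frac{267}{5}$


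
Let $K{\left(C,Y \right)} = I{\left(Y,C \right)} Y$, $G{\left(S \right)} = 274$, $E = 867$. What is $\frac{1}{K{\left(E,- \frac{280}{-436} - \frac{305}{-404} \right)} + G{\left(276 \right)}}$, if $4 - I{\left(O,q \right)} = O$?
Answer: $\frac{1939169296}{538384321079} \approx 0.0036018$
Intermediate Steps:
$I{\left(O,q \right)} = 4 - O$
$K{\left(C,Y \right)} = Y \left(4 - Y\right)$ ($K{\left(C,Y \right)} = \left(4 - Y\right) Y = Y \left(4 - Y\right)$)
$\frac{1}{K{\left(E,- \frac{280}{-436} - \frac{305}{-404} \right)} + G{\left(276 \right)}} = \frac{1}{\left(- \frac{280}{-436} - \frac{305}{-404}\right) \left(4 - \left(- \frac{280}{-436} - \frac{305}{-404}\right)\right) + 274} = \frac{1}{\left(\left(-280\right) \left(- \frac{1}{436}\right) - - \frac{305}{404}\right) \left(4 - \left(\left(-280\right) \left(- \frac{1}{436}\right) - - \frac{305}{404}\right)\right) + 274} = \frac{1}{\left(\frac{70}{109} + \frac{305}{404}\right) \left(4 - \left(\frac{70}{109} + \frac{305}{404}\right)\right) + 274} = \frac{1}{\frac{61525 \left(4 - \frac{61525}{44036}\right)}{44036} + 274} = \frac{1}{\frac{61525}{44036} \cdot \frac{114619}{44036} + 274} = \frac{1}{\frac{7051933975}{1939169296} + 274} = \frac{1}{\frac{538384321079}{1939169296}} = \frac{1939169296}{538384321079}$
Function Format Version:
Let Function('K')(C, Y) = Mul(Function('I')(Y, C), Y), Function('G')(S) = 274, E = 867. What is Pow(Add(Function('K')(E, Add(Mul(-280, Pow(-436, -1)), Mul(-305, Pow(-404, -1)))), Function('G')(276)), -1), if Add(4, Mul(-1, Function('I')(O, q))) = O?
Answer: Rational(1939169296, 538384321079) ≈ 0.0036018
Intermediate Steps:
Function('I')(O, q) = Add(4, Mul(-1, O))
Function('K')(C, Y) = Mul(Y, Add(4, Mul(-1, Y))) (Function('K')(C, Y) = Mul(Add(4, Mul(-1, Y)), Y) = Mul(Y, Add(4, Mul(-1, Y))))
Pow(Add(Function('K')(E, Add(Mul(-280, Pow(-436, -1)), Mul(-305, Pow(-404, -1)))), Function('G')(276)), -1) = Pow(Add(Mul(Add(Mul(-280, Pow(-436, -1)), Mul(-305, Pow(-404, -1))), Add(4, Mul(-1, Add(Mul(-280, Pow(-436, -1)), Mul(-305, Pow(-404, -1)))))), 274), -1) = Pow(Add(Mul(Add(Mul(-280, Rational(-1, 436)), Mul(-305, Rational(-1, 404))), Add(4, Mul(-1, Add(Mul(-280, Rational(-1, 436)), Mul(-305, Rational(-1, 404)))))), 274), -1) = Pow(Add(Mul(Add(Rational(70, 109), Rational(305, 404)), Add(4, Mul(-1, Add(Rational(70, 109), Rational(305, 404))))), 274), -1) = Pow(Add(Mul(Rational(61525, 44036), Add(4, Mul(-1, Rational(61525, 44036)))), 274), -1) = Pow(Add(Mul(Rational(61525, 44036), Add(4, Rational(-61525, 44036))), 274), -1) = Pow(Add(Mul(Rational(61525, 44036), Rational(114619, 44036)), 274), -1) = Pow(Add(Rational(7051933975, 1939169296), 274), -1) = Pow(Rational(538384321079, 1939169296), -1) = Rational(1939169296, 538384321079)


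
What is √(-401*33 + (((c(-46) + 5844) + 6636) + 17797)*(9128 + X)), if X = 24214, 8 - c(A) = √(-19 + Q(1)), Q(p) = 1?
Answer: √(1009749237 - 100026*I*√2) ≈ 31777.0 - 2.2*I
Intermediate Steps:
c(A) = 8 - 3*I*√2 (c(A) = 8 - √(-19 + 1) = 8 - √(-18) = 8 - 3*I*√2)
√(-401*33 + (((c(-46) + 5844) + 6636) + 17797)*(9128 + X)) = √(-401*33 + ((((8 - 3*I*√2) + 5844) + 6636) + 17797)*(9128 + 24214)) = √(-13233 + (((5852 - 3*I*√2) + 6636) + 17797)*33342) = √(-13233 + ((12488 - 3*I*√2) + 17797)*33342) = √(-13233 + (30285 - 3*I*√2)*33342) = √(-13233 + (1009762470 - 100026*I*√2)) = √(1009749237 - 100026*I*√2)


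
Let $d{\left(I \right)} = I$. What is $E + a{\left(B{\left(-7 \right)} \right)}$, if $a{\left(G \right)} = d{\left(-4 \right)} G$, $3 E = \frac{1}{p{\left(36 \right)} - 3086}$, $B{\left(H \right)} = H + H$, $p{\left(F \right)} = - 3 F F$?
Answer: $\frac{1171631}{20922} \approx 56.0$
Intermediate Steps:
$p{\left(F \right)} = - 3 F^{2}$
$B{\left(H \right)} = 2 H$
$E = - \frac{1}{20922}$ ($E = \frac{1}{3 \left(- 3 \cdot 36^{2} - 3086\right)} = \frac{1}{3 \left(\left(-3\right) 1296 - 3086\right)} = \frac{1}{3 \left(-3888 - 3086\right)} = \frac{1}{3 \left(-6974\right)} = \frac{1}{3} \left(- \frac{1}{6974}\right) = - \frac{1}{20922} \approx -4.7797 \cdot 10^{-5}$)
$a{\left(G \right)} = - 4 G$
$E + a{\left(B{\left(-7 \right)} \right)} = - \frac{1}{20922} - 4 \cdot 2 \left(-7\right) = - \frac{1}{20922} - -56 = - \frac{1}{20922} + 56 = \frac{1171631}{20922}$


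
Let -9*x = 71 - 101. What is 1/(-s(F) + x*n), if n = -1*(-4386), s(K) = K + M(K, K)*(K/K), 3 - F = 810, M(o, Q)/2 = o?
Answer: 1/17041 ≈ 5.8682e-5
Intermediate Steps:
M(o, Q) = 2*o
F = -807 (F = 3 - 1*810 = 3 - 810 = -807)
s(K) = 3*K (s(K) = K + (2*K)*(K/K) = K + (2*K)*1 = K + 2*K = 3*K)
x = 10/3 (x = -(71 - 101)/9 = -⅑*(-30) = 10/3 ≈ 3.3333)
n = 4386
1/(-s(F) + x*n) = 1/(-3*(-807) + (10/3)*4386) = 1/(-1*(-2421) + 14620) = 1/(2421 + 14620) = 1/17041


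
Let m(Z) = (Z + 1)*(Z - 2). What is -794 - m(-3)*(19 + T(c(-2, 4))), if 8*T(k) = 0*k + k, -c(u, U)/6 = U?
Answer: -954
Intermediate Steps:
c(u, U) = -6*U
T(k) = k/8 (T(k) = (0*k + k)/8 = (0 + k)/8 = k/8)
m(Z) = (1 + Z)*(-2 + Z)
-794 - m(-3)*(19 + T(c(-2, 4))) = -794 - (-2 + (-3)**2 - 1*(-3))*(19 + (-6*4)/8) = -794 - (-2 + 9 + 3)*(19 + (1/8)*(-24)) = -794 - 10*(19 - 3) = -794 - 10*16 = -794 - 1*160 = -794 - 160 = -954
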